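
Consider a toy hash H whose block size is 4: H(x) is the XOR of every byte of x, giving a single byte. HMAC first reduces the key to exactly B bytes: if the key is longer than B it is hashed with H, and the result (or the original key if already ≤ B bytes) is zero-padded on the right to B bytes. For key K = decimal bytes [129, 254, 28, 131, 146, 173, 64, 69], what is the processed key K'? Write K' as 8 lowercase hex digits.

da000000

|K| = 8 > B = 4, so first hash the key.
H(K): XOR 81⊕fe⊕1c⊕83⊕92⊕ad⊕40⊕45 = da.
Zero-pad H(K) = da to 4 bytes: K' = da 00 00 00.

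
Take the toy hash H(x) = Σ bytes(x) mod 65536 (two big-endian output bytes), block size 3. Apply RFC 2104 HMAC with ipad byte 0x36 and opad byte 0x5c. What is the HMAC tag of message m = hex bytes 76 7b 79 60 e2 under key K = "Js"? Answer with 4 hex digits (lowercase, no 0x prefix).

0147

Key "Js" = 4a 73 is 2 bytes ≤ B = 3; zero-pad to 3 bytes: K' = 4a 73 00.
K' ⊕ ipad = 7c 45 36.  K' ⊕ opad = 16 2f 5c.
Inner input = (K'⊕ipad) ∥ m = 7c 45 36 ∥ 76 7b 79 60 e2.
Inner hash: sum = 124+69+54+118+123+121+96+226 = 931 → 03 a3.
Outer input = (K'⊕opad) ∥ inner = 16 2f 5c ∥ 03 a3.
Outer hash (tag): sum = 22+47+92+3+163 = 327 → 01 47.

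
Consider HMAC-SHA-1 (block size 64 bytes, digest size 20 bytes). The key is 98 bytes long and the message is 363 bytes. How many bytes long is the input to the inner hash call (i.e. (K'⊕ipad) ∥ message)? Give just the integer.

Key is 98 > 64 bytes, so it is hashed to 20 bytes then zero-padded to 64: |K'| = 64.
Inner input = (K'⊕ipad) ∥ m → 64 + 363 = 427 bytes.

427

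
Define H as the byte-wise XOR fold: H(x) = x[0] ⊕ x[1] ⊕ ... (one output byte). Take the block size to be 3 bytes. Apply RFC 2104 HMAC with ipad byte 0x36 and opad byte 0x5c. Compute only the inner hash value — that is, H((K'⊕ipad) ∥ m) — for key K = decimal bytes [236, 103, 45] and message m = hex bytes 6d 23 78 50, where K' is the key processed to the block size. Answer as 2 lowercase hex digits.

f6

Key decimal bytes [236, 103, 45] = ec 67 2d is exactly B = 3 bytes: K' = ec 67 2d.
K' ⊕ ipad = da 51 1b.
Inner input = da 51 1b ∥ 6d 23 78 50.
Inner hash: XOR da⊕51⊕1b⊕6d⊕23⊕78⊕50 = f6.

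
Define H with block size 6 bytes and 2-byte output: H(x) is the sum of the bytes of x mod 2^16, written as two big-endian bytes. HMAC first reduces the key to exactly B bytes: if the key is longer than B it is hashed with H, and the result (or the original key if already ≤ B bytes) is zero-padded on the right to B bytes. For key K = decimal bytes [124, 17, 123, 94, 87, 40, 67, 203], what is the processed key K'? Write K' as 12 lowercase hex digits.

02f300000000

|K| = 8 > B = 6, so first hash the key.
H(K): sum = 124+17+123+94+87+40+67+203 = 755 → 02 f3.
Zero-pad H(K) = 02 f3 to 6 bytes: K' = 02 f3 00 00 00 00.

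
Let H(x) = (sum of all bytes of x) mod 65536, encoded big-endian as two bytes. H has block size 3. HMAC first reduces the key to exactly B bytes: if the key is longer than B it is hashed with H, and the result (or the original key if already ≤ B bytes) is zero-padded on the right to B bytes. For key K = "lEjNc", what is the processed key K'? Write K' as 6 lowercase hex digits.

|K| = 5 > B = 3, so first hash the key.
H(K): sum = 108+69+106+78+99 = 460 → 01 cc.
Zero-pad H(K) = 01 cc to 3 bytes: K' = 01 cc 00.

01cc00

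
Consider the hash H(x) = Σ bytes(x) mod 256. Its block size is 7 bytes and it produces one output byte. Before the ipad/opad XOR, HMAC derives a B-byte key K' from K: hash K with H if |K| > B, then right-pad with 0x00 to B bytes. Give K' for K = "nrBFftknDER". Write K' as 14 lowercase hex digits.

f6000000000000

|K| = 11 > B = 7, so first hash the key.
H(K): sum = 110+114+66+70+102+116+107+110+68+69+82 = 1014; mod 256 = 246 → f6.
Zero-pad H(K) = f6 to 7 bytes: K' = f6 00 00 00 00 00 00.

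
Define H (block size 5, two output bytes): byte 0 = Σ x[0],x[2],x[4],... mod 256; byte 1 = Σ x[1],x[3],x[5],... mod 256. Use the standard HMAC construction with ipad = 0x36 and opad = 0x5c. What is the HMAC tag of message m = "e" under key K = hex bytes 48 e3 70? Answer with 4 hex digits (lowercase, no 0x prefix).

0c15

Key hex bytes 48 e3 70 is 3 bytes ≤ B = 5; zero-pad to 5 bytes: K' = 48 e3 70 00 00.
K' ⊕ ipad = 7e d5 46 36 36.  K' ⊕ opad = 14 bf 2c 5c 5c.
Inner input = (K'⊕ipad) ∥ m = 7e d5 46 36 36 ∥ 65.
Inner hash: even-index sum = 250 mod 256 = 250; odd-index sum = 368 mod 256 = 112 → fa 70.
Outer input = (K'⊕opad) ∥ inner = 14 bf 2c 5c 5c ∥ fa 70.
Outer hash (tag): even-index sum = 268 mod 256 = 12; odd-index sum = 533 mod 256 = 21 → 0c 15.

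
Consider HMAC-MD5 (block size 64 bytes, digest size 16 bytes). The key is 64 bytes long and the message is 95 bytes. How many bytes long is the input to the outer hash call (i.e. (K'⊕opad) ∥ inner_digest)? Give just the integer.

Key is 64 ≤ 64 bytes, zero-padded: |K'| = 64.
Outer input = (K'⊕opad) ∥ H(inner) → 64 + 16 = 80 bytes.

80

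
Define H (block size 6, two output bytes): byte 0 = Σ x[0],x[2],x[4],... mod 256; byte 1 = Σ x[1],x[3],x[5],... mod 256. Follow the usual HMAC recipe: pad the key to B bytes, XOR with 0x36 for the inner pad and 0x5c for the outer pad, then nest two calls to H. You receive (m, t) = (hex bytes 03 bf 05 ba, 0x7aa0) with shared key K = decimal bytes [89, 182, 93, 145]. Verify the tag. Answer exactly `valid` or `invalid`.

invalid

Key decimal bytes [89, 182, 93, 145] = 59 b6 5d 91 is 4 bytes ≤ B = 6; zero-pad to 6 bytes: K' = 59 b6 5d 91 00 00.
K' ⊕ ipad = 6f 80 6b a7 36 36; K' ⊕ opad = 05 ea 01 cd 5c 5c.
Inner hash: even-index sum = 280 mod 256 = 24; odd-index sum = 726 mod 256 = 214 → 18 d6.
Outer hash (recomputed tag): even-index sum = 122 mod 256 = 122; odd-index sum = 745 mod 256 = 233 → 7a e9.
Recomputed tag = 7ae9; claimed = 7aa0 → mismatch.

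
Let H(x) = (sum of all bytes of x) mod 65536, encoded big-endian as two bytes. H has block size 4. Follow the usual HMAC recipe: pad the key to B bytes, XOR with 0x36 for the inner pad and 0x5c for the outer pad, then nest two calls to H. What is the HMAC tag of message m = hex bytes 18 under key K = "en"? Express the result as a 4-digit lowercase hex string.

0153

Key "en" = 65 6e is 2 bytes ≤ B = 4; zero-pad to 4 bytes: K' = 65 6e 00 00.
K' ⊕ ipad = 53 58 36 36.  K' ⊕ opad = 39 32 5c 5c.
Inner input = (K'⊕ipad) ∥ m = 53 58 36 36 ∥ 18.
Inner hash: sum = 83+88+54+54+24 = 303 → 01 2f.
Outer input = (K'⊕opad) ∥ inner = 39 32 5c 5c ∥ 01 2f.
Outer hash (tag): sum = 57+50+92+92+1+47 = 339 → 01 53.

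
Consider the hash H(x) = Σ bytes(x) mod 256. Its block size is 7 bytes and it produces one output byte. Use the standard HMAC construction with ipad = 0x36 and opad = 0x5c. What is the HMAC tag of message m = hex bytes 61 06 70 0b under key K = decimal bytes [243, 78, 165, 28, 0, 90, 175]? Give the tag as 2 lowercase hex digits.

Key decimal bytes [243, 78, 165, 28, 0, 90, 175] = f3 4e a5 1c 00 5a af is exactly B = 7 bytes: K' = f3 4e a5 1c 00 5a af.
K' ⊕ ipad = c5 78 93 2a 36 6c 99.  K' ⊕ opad = af 12 f9 40 5c 06 f3.
Inner input = (K'⊕ipad) ∥ m = c5 78 93 2a 36 6c 99 ∥ 61 06 70 0b.
Inner hash: sum = 197+120+147+42+54+108+153+97+6+112+11 = 1047; mod 256 = 23 → 17.
Outer input = (K'⊕opad) ∥ inner = af 12 f9 40 5c 06 f3 ∥ 17.
Outer hash (tag): sum = 175+18+249+64+92+6+243+23 = 870; mod 256 = 102 → 66.

66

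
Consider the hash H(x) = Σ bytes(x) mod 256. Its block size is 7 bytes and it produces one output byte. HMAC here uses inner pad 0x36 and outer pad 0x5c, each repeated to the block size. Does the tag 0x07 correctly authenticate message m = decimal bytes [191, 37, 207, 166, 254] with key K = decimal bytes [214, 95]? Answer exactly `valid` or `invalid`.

valid

Key decimal bytes [214, 95] = d6 5f is 2 bytes ≤ B = 7; zero-pad to 7 bytes: K' = d6 5f 00 00 00 00 00.
K' ⊕ ipad = e0 69 36 36 36 36 36; K' ⊕ opad = 8a 03 5c 5c 5c 5c 5c.
Inner hash: sum = 224+105+54+54+54+54+54+191+37+207+166+254 = 1454; mod 256 = 174 → ae.
Outer hash (recomputed tag): sum = 138+3+92+92+92+92+92+174 = 775; mod 256 = 7 → 07.
Recomputed tag = 07; claimed = 07 → match.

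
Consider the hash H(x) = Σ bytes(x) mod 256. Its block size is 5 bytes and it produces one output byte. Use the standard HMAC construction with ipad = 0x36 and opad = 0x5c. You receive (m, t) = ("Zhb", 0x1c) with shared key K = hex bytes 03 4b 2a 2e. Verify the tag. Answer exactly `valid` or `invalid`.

Key hex bytes 03 4b 2a 2e is 4 bytes ≤ B = 5; zero-pad to 5 bytes: K' = 03 4b 2a 2e 00.
K' ⊕ ipad = 35 7d 1c 18 36; K' ⊕ opad = 5f 17 76 72 5c.
Inner hash: sum = 53+125+28+24+54+90+104+98 = 576; mod 256 = 64 → 40.
Outer hash (recomputed tag): sum = 95+23+118+114+92+64 = 506; mod 256 = 250 → fa.
Recomputed tag = fa; claimed = 1c → mismatch.

invalid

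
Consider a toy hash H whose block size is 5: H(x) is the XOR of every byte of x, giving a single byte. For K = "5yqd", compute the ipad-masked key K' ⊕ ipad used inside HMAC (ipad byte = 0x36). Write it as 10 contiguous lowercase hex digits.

034f475236

Key "5yqd" = 35 79 71 64 is 4 bytes ≤ B = 5; zero-pad to 5 bytes: K' = 35 79 71 64 00.
XOR each byte with 0x36: 35⊕36=03, 79⊕36=4f, 71⊕36=47, 64⊕36=52, 00⊕36=36.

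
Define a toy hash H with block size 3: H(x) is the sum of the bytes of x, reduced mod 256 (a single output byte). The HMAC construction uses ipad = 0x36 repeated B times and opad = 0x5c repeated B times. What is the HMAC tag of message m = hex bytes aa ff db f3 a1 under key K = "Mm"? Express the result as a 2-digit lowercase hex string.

c2

Key "Mm" = 4d 6d is 2 bytes ≤ B = 3; zero-pad to 3 bytes: K' = 4d 6d 00.
K' ⊕ ipad = 7b 5b 36.  K' ⊕ opad = 11 31 5c.
Inner input = (K'⊕ipad) ∥ m = 7b 5b 36 ∥ aa ff db f3 a1.
Inner hash: sum = 123+91+54+170+255+219+243+161 = 1316; mod 256 = 36 → 24.
Outer input = (K'⊕opad) ∥ inner = 11 31 5c ∥ 24.
Outer hash (tag): sum = 17+49+92+36 = 194 → c2.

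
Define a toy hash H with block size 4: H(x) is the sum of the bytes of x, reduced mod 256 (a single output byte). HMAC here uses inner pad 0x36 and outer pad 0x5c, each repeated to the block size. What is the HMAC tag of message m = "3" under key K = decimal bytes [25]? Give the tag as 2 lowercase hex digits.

Key decimal bytes [25] = 19 is 1 byte ≤ B = 4; zero-pad to 4 bytes: K' = 19 00 00 00.
K' ⊕ ipad = 2f 36 36 36.  K' ⊕ opad = 45 5c 5c 5c.
Inner input = (K'⊕ipad) ∥ m = 2f 36 36 36 ∥ 33.
Inner hash: sum = 47+54+54+54+51 = 260; mod 256 = 4 → 04.
Outer input = (K'⊕opad) ∥ inner = 45 5c 5c 5c ∥ 04.
Outer hash (tag): sum = 69+92+92+92+4 = 349; mod 256 = 93 → 5d.

5d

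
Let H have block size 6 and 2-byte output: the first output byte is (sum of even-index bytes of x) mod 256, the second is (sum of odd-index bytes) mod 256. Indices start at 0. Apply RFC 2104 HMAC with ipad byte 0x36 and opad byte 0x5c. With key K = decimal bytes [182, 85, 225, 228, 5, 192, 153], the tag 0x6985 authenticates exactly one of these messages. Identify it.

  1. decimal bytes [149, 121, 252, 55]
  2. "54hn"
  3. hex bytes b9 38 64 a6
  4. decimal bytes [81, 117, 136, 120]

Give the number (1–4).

Key decimal bytes [182, 85, 225, 228, 5, 192, 153] = b6 55 e1 e4 05 c0 99 is 7 bytes > B = 6, so hash it first: H(key) = 35 f9, then zero-pad to 6 bytes: K' = 35 f9 00 00 00 00.
K' ⊕ ipad = 03 cf 36 36 36 36; K' ⊕ opad = 69 a5 5c 5c 5c 5c.
m1: inner = H(03 cf 36 36 36 36 95 79 fc 37) = 00 eb; tag = H(69 a5 5c 5c 5c 5c 00 eb) = 2148
m2: inner = H(03 cf 36 36 36 36 35 34 68 6e) = 0c dd; tag = H(69 a5 5c 5c 5c 5c 0c dd) = 2d3a
m3: inner = H(03 cf 36 36 36 36 b9 38 64 a6) = 8c 19; tag = H(69 a5 5c 5c 5c 5c 8c 19) = ad76
m4: inner = H(03 cf 36 36 36 36 51 75 88 78) = 48 28; tag = H(69 a5 5c 5c 5c 5c 48 28) = 6985 ← matches

4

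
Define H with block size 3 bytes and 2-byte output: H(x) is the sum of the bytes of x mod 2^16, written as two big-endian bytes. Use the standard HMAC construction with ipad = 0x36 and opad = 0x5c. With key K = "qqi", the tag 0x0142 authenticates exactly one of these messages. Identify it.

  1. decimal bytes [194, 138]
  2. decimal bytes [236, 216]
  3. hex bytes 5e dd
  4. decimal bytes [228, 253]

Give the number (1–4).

Key "qqi" = 71 71 69 is exactly B = 3 bytes: K' = 71 71 69.
K' ⊕ ipad = 47 47 5f; K' ⊕ opad = 2d 2d 35.
m1: inner = H(47 47 5f c2 8a) = 02 39; tag = H(2d 2d 35 02 39) = 00ca
m2: inner = H(47 47 5f ec d8) = 02 b1; tag = H(2d 2d 35 02 b1) = 0142 ← matches
m3: inner = H(47 47 5f 5e dd) = 02 28; tag = H(2d 2d 35 02 28) = 00b9
m4: inner = H(47 47 5f e4 fd) = 02 ce; tag = H(2d 2d 35 02 ce) = 015f

2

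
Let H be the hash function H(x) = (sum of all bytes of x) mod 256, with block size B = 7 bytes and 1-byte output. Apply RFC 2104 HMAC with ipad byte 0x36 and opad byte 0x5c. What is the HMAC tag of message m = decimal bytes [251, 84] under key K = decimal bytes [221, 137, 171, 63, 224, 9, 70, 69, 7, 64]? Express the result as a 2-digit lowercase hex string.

4f

Key decimal bytes [221, 137, 171, 63, 224, 9, 70, 69, 7, 64] = dd 89 ab 3f e0 09 46 45 07 40 is 10 bytes > B = 7, so hash it first: H(key) = 0b, then zero-pad to 7 bytes: K' = 0b 00 00 00 00 00 00.
K' ⊕ ipad = 3d 36 36 36 36 36 36.  K' ⊕ opad = 57 5c 5c 5c 5c 5c 5c.
Inner input = (K'⊕ipad) ∥ m = 3d 36 36 36 36 36 36 ∥ fb 54.
Inner hash: sum = 61+54+54+54+54+54+54+251+84 = 720; mod 256 = 208 → d0.
Outer input = (K'⊕opad) ∥ inner = 57 5c 5c 5c 5c 5c 5c ∥ d0.
Outer hash (tag): sum = 87+92+92+92+92+92+92+208 = 847; mod 256 = 79 → 4f.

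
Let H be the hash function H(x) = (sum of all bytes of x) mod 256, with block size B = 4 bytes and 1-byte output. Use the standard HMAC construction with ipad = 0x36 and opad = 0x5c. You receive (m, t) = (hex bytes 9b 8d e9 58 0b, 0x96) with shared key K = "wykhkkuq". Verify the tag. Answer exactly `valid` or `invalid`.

Key "wykhkkuq" = 77 79 6b 68 6b 6b 75 71 is 8 bytes > B = 4, so hash it first: H(key) = 7f, then zero-pad to 4 bytes: K' = 7f 00 00 00.
K' ⊕ ipad = 49 36 36 36; K' ⊕ opad = 23 5c 5c 5c.
Inner hash: sum = 73+54+54+54+155+141+233+88+11 = 863; mod 256 = 95 → 5f.
Outer hash (recomputed tag): sum = 35+92+92+92+95 = 406; mod 256 = 150 → 96.
Recomputed tag = 96; claimed = 96 → match.

valid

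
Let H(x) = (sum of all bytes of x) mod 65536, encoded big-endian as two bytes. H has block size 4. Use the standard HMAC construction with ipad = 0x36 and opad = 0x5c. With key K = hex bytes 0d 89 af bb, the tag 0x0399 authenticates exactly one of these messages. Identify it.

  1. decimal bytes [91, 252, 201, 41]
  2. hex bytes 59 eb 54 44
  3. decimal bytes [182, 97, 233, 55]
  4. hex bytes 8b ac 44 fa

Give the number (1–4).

Key hex bytes 0d 89 af bb is exactly B = 4 bytes: K' = 0d 89 af bb.
K' ⊕ ipad = 3b bf 99 8d; K' ⊕ opad = 51 d5 f3 e7.
m1: inner = H(3b bf 99 8d 5b fc c9 29) = 04 69; tag = H(51 d5 f3 e7 04 69) = 036d
m2: inner = H(3b bf 99 8d 59 eb 54 44) = 03 fc; tag = H(51 d5 f3 e7 03 fc) = 03ff
m3: inner = H(3b bf 99 8d b6 61 e9 37) = 04 57; tag = H(51 d5 f3 e7 04 57) = 035b
m4: inner = H(3b bf 99 8d 8b ac 44 fa) = 04 95; tag = H(51 d5 f3 e7 04 95) = 0399 ← matches

4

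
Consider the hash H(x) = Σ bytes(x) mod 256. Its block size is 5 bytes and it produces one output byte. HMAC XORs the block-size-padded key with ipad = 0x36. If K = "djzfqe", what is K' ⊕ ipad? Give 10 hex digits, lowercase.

b236363636

Key "djzfqe" = 64 6a 7a 66 71 65 is 6 bytes > B = 5, so hash it first: H(key) = 84, then zero-pad to 5 bytes: K' = 84 00 00 00 00.
XOR each byte with 0x36: 84⊕36=b2, 00⊕36=36, 00⊕36=36, 00⊕36=36, 00⊕36=36.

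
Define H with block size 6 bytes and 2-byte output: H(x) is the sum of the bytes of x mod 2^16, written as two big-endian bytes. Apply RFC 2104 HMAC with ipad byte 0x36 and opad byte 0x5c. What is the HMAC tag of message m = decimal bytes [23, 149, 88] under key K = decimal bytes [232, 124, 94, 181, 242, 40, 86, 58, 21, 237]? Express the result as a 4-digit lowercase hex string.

026e

Key decimal bytes [232, 124, 94, 181, 242, 40, 86, 58, 21, 237] = e8 7c 5e b5 f2 28 56 3a 15 ed is 10 bytes > B = 6, so hash it first: H(key) = 05 23, then zero-pad to 6 bytes: K' = 05 23 00 00 00 00.
K' ⊕ ipad = 33 15 36 36 36 36.  K' ⊕ opad = 59 7f 5c 5c 5c 5c.
Inner input = (K'⊕ipad) ∥ m = 33 15 36 36 36 36 ∥ 17 95 58.
Inner hash: sum = 51+21+54+54+54+54+23+149+88 = 548 → 02 24.
Outer input = (K'⊕opad) ∥ inner = 59 7f 5c 5c 5c 5c ∥ 02 24.
Outer hash (tag): sum = 89+127+92+92+92+92+2+36 = 622 → 02 6e.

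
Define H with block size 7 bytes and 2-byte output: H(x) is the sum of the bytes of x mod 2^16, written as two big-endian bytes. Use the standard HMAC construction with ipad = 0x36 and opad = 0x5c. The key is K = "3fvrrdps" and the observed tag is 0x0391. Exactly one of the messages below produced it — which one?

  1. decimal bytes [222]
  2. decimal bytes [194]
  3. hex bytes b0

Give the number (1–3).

3

Key "3fvrrdps" = 33 66 76 72 72 64 70 73 is 8 bytes > B = 7, so hash it first: H(key) = 03 3a, then zero-pad to 7 bytes: K' = 03 3a 00 00 00 00 00.
K' ⊕ ipad = 35 0c 36 36 36 36 36; K' ⊕ opad = 5f 66 5c 5c 5c 5c 5c.
m1: inner = H(35 0c 36 36 36 36 36 de) = 02 2d; tag = H(5f 66 5c 5c 5c 5c 5c 02 2d) = 02c0
m2: inner = H(35 0c 36 36 36 36 36 c2) = 02 11; tag = H(5f 66 5c 5c 5c 5c 5c 02 11) = 02a4
m3: inner = H(35 0c 36 36 36 36 36 b0) = 01 ff; tag = H(5f 66 5c 5c 5c 5c 5c 01 ff) = 0391 ← matches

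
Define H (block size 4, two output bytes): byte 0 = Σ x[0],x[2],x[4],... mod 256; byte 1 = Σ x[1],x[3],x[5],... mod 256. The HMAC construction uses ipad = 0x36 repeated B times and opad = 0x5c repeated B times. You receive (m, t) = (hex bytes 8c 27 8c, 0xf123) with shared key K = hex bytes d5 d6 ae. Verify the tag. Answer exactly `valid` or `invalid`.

invalid

Key hex bytes d5 d6 ae is 3 bytes ≤ B = 4; zero-pad to 4 bytes: K' = d5 d6 ae 00.
K' ⊕ ipad = e3 e0 98 36; K' ⊕ opad = 89 8a f2 5c.
Inner hash: even-index sum = 659 mod 256 = 147; odd-index sum = 317 mod 256 = 61 → 93 3d.
Outer hash (recomputed tag): even-index sum = 526 mod 256 = 14; odd-index sum = 291 mod 256 = 35 → 0e 23.
Recomputed tag = 0e23; claimed = f123 → mismatch.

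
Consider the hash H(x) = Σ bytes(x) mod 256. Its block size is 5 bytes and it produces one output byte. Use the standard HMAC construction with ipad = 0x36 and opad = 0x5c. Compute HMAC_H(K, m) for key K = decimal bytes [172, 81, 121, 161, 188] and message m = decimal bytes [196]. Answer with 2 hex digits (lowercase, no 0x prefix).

Key decimal bytes [172, 81, 121, 161, 188] = ac 51 79 a1 bc is exactly B = 5 bytes: K' = ac 51 79 a1 bc.
K' ⊕ ipad = 9a 67 4f 97 8a.  K' ⊕ opad = f0 0d 25 fd e0.
Inner input = (K'⊕ipad) ∥ m = 9a 67 4f 97 8a ∥ c4.
Inner hash: sum = 154+103+79+151+138+196 = 821; mod 256 = 53 → 35.
Outer input = (K'⊕opad) ∥ inner = f0 0d 25 fd e0 ∥ 35.
Outer hash (tag): sum = 240+13+37+253+224+53 = 820; mod 256 = 52 → 34.

34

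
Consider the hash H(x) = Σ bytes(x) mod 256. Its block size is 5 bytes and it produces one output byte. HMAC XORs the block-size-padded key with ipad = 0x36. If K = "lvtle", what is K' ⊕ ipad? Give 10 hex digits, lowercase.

5a40425a53

Key "lvtle" = 6c 76 74 6c 65 is exactly B = 5 bytes: K' = 6c 76 74 6c 65.
XOR each byte with 0x36: 6c⊕36=5a, 76⊕36=40, 74⊕36=42, 6c⊕36=5a, 65⊕36=53.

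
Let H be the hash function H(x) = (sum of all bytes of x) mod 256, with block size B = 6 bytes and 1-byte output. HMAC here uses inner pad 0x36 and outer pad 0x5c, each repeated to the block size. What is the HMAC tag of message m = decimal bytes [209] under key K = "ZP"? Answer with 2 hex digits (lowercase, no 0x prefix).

Key "ZP" = 5a 50 is 2 bytes ≤ B = 6; zero-pad to 6 bytes: K' = 5a 50 00 00 00 00.
K' ⊕ ipad = 6c 66 36 36 36 36.  K' ⊕ opad = 06 0c 5c 5c 5c 5c.
Inner input = (K'⊕ipad) ∥ m = 6c 66 36 36 36 36 ∥ d1.
Inner hash: sum = 108+102+54+54+54+54+209 = 635; mod 256 = 123 → 7b.
Outer input = (K'⊕opad) ∥ inner = 06 0c 5c 5c 5c 5c ∥ 7b.
Outer hash (tag): sum = 6+12+92+92+92+92+123 = 509; mod 256 = 253 → fd.

fd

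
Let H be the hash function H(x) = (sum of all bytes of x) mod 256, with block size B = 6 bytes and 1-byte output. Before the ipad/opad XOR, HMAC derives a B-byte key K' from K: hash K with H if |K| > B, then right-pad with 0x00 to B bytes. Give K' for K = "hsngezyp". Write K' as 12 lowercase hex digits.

|K| = 8 > B = 6, so first hash the key.
H(K): sum = 104+115+110+103+101+122+121+112 = 888; mod 256 = 120 → 78.
Zero-pad H(K) = 78 to 6 bytes: K' = 78 00 00 00 00 00.

780000000000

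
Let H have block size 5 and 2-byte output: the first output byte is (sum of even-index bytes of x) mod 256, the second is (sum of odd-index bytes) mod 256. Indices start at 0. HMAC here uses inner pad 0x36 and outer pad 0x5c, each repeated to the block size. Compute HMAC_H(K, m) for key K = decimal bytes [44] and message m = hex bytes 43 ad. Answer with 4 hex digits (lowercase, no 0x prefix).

d7eb

Key decimal bytes [44] = 2c is 1 byte ≤ B = 5; zero-pad to 5 bytes: K' = 2c 00 00 00 00.
K' ⊕ ipad = 1a 36 36 36 36.  K' ⊕ opad = 70 5c 5c 5c 5c.
Inner input = (K'⊕ipad) ∥ m = 1a 36 36 36 36 ∥ 43 ad.
Inner hash: even-index sum = 307 mod 256 = 51; odd-index sum = 175 mod 256 = 175 → 33 af.
Outer input = (K'⊕opad) ∥ inner = 70 5c 5c 5c 5c ∥ 33 af.
Outer hash (tag): even-index sum = 471 mod 256 = 215; odd-index sum = 235 mod 256 = 235 → d7 eb.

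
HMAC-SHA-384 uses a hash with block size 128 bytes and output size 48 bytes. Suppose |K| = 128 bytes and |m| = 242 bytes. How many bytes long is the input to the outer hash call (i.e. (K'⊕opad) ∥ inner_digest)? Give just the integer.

Key is 128 ≤ 128 bytes, zero-padded: |K'| = 128.
Outer input = (K'⊕opad) ∥ H(inner) → 128 + 48 = 176 bytes.

176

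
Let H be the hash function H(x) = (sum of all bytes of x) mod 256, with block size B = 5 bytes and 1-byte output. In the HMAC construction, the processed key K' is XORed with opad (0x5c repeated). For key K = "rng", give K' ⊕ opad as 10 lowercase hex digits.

Key "rng" = 72 6e 67 is 3 bytes ≤ B = 5; zero-pad to 5 bytes: K' = 72 6e 67 00 00.
XOR each byte with 0x5c: 72⊕5c=2e, 6e⊕5c=32, 67⊕5c=3b, 00⊕5c=5c, 00⊕5c=5c.

2e323b5c5c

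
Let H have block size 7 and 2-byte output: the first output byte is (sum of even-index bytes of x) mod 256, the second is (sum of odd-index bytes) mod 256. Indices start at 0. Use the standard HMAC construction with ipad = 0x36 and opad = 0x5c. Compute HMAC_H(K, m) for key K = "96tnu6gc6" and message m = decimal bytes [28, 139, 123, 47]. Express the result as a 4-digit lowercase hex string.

Key "96tnu6gc6" = 39 36 74 6e 75 36 67 63 36 is 9 bytes > B = 7, so hash it first: H(key) = bf 3d, then zero-pad to 7 bytes: K' = bf 3d 00 00 00 00 00.
K' ⊕ ipad = 89 0b 36 36 36 36 36.  K' ⊕ opad = e3 61 5c 5c 5c 5c 5c.
Inner input = (K'⊕ipad) ∥ m = 89 0b 36 36 36 36 36 ∥ 1c 8b 7b 2f.
Inner hash: even-index sum = 485 mod 256 = 229; odd-index sum = 270 mod 256 = 14 → e5 0e.
Outer input = (K'⊕opad) ∥ inner = e3 61 5c 5c 5c 5c 5c ∥ e5 0e.
Outer hash (tag): even-index sum = 517 mod 256 = 5; odd-index sum = 510 mod 256 = 254 → 05 fe.

05fe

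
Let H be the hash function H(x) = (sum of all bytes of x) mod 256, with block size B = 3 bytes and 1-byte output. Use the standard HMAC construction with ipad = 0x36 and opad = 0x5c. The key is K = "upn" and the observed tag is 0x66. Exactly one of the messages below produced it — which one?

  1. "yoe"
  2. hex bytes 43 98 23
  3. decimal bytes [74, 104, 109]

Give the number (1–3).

2

Key "upn" = 75 70 6e is exactly B = 3 bytes: K' = 75 70 6e.
K' ⊕ ipad = 43 46 58; K' ⊕ opad = 29 2c 32.
m1: inner = H(43 46 58 79 6f 65) = 2e; tag = H(29 2c 32 2e) = b5
m2: inner = H(43 46 58 43 98 23) = df; tag = H(29 2c 32 df) = 66 ← matches
m3: inner = H(43 46 58 4a 68 6d) = 00; tag = H(29 2c 32 00) = 87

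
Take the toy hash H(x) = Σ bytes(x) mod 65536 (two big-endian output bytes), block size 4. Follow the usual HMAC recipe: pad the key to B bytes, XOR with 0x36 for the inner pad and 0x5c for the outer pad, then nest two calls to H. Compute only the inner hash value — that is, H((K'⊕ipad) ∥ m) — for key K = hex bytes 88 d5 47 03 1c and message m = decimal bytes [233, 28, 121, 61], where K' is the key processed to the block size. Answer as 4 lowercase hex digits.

Key hex bytes 88 d5 47 03 1c is 5 bytes > B = 4, so hash it first: H(key) = 01 c3, then zero-pad to 4 bytes: K' = 01 c3 00 00.
K' ⊕ ipad = 37 f5 36 36.
Inner input = 37 f5 36 36 ∥ e9 1c 79 3d.
Inner hash: sum = 55+245+54+54+233+28+121+61 = 851 → 03 53.

0353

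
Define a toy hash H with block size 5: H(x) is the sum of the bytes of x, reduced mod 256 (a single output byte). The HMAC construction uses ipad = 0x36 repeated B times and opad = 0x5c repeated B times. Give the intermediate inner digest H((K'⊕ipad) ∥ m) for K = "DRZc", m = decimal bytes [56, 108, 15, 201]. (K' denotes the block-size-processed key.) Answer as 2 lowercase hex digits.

Key "DRZc" = 44 52 5a 63 is 4 bytes ≤ B = 5; zero-pad to 5 bytes: K' = 44 52 5a 63 00.
K' ⊕ ipad = 72 64 6c 55 36.
Inner input = 72 64 6c 55 36 ∥ 38 6c 0f c9.
Inner hash: sum = 114+100+108+85+54+56+108+15+201 = 841; mod 256 = 73 → 49.

49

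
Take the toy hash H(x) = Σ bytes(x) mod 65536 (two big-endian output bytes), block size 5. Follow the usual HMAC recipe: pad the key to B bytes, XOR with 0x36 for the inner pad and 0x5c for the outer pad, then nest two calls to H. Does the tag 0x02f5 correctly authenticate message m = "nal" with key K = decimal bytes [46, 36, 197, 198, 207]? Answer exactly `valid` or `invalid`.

valid

Key decimal bytes [46, 36, 197, 198, 207] = 2e 24 c5 c6 cf is exactly B = 5 bytes: K' = 2e 24 c5 c6 cf.
K' ⊕ ipad = 18 12 f3 f0 f9; K' ⊕ opad = 72 78 99 9a 93.
Inner hash: sum = 24+18+243+240+249+110+97+108 = 1089 → 04 41.
Outer hash (recomputed tag): sum = 114+120+153+154+147+4+65 = 757 → 02 f5.
Recomputed tag = 02f5; claimed = 02f5 → match.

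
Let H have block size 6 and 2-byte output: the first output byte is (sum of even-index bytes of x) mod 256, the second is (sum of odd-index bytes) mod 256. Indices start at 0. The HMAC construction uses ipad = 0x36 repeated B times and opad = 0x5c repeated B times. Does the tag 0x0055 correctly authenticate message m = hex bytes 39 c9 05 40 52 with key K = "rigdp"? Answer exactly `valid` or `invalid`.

invalid

Key "rigdp" = 72 69 67 64 70 is 5 bytes ≤ B = 6; zero-pad to 6 bytes: K' = 72 69 67 64 70 00.
K' ⊕ ipad = 44 5f 51 52 46 36; K' ⊕ opad = 2e 35 3b 38 2c 5c.
Inner hash: even-index sum = 363 mod 256 = 107; odd-index sum = 496 mod 256 = 240 → 6b f0.
Outer hash (recomputed tag): even-index sum = 256 mod 256 = 0; odd-index sum = 441 mod 256 = 185 → 00 b9.
Recomputed tag = 00b9; claimed = 0055 → mismatch.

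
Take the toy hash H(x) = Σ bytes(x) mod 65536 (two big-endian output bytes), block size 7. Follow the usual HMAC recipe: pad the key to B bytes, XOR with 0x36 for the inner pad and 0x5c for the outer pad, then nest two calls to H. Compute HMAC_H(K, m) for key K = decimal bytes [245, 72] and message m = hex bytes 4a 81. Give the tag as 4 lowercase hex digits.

02a6

Key decimal bytes [245, 72] = f5 48 is 2 bytes ≤ B = 7; zero-pad to 7 bytes: K' = f5 48 00 00 00 00 00.
K' ⊕ ipad = c3 7e 36 36 36 36 36.  K' ⊕ opad = a9 14 5c 5c 5c 5c 5c.
Inner input = (K'⊕ipad) ∥ m = c3 7e 36 36 36 36 36 ∥ 4a 81.
Inner hash: sum = 195+126+54+54+54+54+54+74+129 = 794 → 03 1a.
Outer input = (K'⊕opad) ∥ inner = a9 14 5c 5c 5c 5c 5c ∥ 03 1a.
Outer hash (tag): sum = 169+20+92+92+92+92+92+3+26 = 678 → 02 a6.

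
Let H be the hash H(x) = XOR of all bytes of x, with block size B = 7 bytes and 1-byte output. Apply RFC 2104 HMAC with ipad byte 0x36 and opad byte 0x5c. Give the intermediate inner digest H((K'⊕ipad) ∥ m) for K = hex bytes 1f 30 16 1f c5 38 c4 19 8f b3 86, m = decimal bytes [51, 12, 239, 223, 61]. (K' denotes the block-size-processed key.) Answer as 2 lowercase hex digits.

b8

Key hex bytes 1f 30 16 1f c5 38 c4 19 8f b3 86 is 11 bytes > B = 7, so hash it first: H(key) = bc, then zero-pad to 7 bytes: K' = bc 00 00 00 00 00 00.
K' ⊕ ipad = 8a 36 36 36 36 36 36.
Inner input = 8a 36 36 36 36 36 36 ∥ 33 0c ef df 3d.
Inner hash: XOR 8a⊕36⊕36⊕36⊕36⊕36⊕36⊕33⊕0c⊕ef⊕df⊕3d = b8.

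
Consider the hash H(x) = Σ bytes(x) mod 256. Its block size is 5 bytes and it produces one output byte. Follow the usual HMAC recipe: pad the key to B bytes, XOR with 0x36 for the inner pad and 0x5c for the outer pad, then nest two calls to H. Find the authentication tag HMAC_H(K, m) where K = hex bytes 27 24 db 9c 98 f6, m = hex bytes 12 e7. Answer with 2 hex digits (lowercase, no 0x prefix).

b3

Key hex bytes 27 24 db 9c 98 f6 is 6 bytes > B = 5, so hash it first: H(key) = 50, then zero-pad to 5 bytes: K' = 50 00 00 00 00.
K' ⊕ ipad = 66 36 36 36 36.  K' ⊕ opad = 0c 5c 5c 5c 5c.
Inner input = (K'⊕ipad) ∥ m = 66 36 36 36 36 ∥ 12 e7.
Inner hash: sum = 102+54+54+54+54+18+231 = 567; mod 256 = 55 → 37.
Outer input = (K'⊕opad) ∥ inner = 0c 5c 5c 5c 5c ∥ 37.
Outer hash (tag): sum = 12+92+92+92+92+55 = 435; mod 256 = 179 → b3.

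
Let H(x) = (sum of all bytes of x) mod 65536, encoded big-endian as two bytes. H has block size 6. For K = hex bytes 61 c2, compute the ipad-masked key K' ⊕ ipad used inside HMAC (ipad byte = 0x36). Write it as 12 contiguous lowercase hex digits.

Key hex bytes 61 c2 is 2 bytes ≤ B = 6; zero-pad to 6 bytes: K' = 61 c2 00 00 00 00.
XOR each byte with 0x36: 61⊕36=57, c2⊕36=f4, 00⊕36=36, 00⊕36=36, 00⊕36=36, 00⊕36=36.

57f436363636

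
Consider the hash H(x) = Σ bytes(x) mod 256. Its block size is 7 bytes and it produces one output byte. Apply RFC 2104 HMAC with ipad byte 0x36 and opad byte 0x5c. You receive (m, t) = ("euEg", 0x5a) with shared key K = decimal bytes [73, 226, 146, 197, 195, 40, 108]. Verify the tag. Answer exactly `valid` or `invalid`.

Key decimal bytes [73, 226, 146, 197, 195, 40, 108] = 49 e2 92 c5 c3 28 6c is exactly B = 7 bytes: K' = 49 e2 92 c5 c3 28 6c.
K' ⊕ ipad = 7f d4 a4 f3 f5 1e 5a; K' ⊕ opad = 15 be ce 99 9f 74 30.
Inner hash: sum = 127+212+164+243+245+30+90+101+117+69+103 = 1501; mod 256 = 221 → dd.
Outer hash (recomputed tag): sum = 21+190+206+153+159+116+48+221 = 1114; mod 256 = 90 → 5a.
Recomputed tag = 5a; claimed = 5a → match.

valid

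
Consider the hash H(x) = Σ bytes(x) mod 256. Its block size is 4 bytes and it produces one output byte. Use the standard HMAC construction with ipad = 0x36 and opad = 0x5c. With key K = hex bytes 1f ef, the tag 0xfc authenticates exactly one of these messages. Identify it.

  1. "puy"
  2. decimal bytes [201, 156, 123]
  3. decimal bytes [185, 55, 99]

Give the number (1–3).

Key hex bytes 1f ef is 2 bytes ≤ B = 4; zero-pad to 4 bytes: K' = 1f ef 00 00.
K' ⊕ ipad = 29 d9 36 36; K' ⊕ opad = 43 b3 5c 5c.
m1: inner = H(29 d9 36 36 70 75 79) = cc; tag = H(43 b3 5c 5c cc) = 7a
m2: inner = H(29 d9 36 36 c9 9c 7b) = 4e; tag = H(43 b3 5c 5c 4e) = fc ← matches
m3: inner = H(29 d9 36 36 b9 37 63) = c1; tag = H(43 b3 5c 5c c1) = 6f

2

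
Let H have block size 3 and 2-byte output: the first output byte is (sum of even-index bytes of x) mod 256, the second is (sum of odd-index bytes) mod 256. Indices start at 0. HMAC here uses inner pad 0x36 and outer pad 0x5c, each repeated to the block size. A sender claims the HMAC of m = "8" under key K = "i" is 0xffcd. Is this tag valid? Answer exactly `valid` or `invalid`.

invalid

Key "i" = 69 is 1 byte ≤ B = 3; zero-pad to 3 bytes: K' = 69 00 00.
K' ⊕ ipad = 5f 36 36; K' ⊕ opad = 35 5c 5c.
Inner hash: even-index sum = 149 mod 256 = 149; odd-index sum = 110 mod 256 = 110 → 95 6e.
Outer hash (recomputed tag): even-index sum = 255 mod 256 = 255; odd-index sum = 241 mod 256 = 241 → ff f1.
Recomputed tag = fff1; claimed = ffcd → mismatch.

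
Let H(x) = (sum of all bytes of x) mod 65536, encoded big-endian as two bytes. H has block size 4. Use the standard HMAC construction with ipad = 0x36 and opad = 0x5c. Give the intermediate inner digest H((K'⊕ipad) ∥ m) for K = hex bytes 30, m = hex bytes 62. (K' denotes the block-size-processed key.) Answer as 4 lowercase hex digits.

010a

Key hex bytes 30 is 1 byte ≤ B = 4; zero-pad to 4 bytes: K' = 30 00 00 00.
K' ⊕ ipad = 06 36 36 36.
Inner input = 06 36 36 36 ∥ 62.
Inner hash: sum = 6+54+54+54+98 = 266 → 01 0a.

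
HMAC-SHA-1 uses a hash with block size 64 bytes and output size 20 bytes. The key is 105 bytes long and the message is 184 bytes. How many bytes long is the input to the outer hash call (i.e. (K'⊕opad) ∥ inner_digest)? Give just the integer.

Key is 105 > 64 bytes, so it is hashed to 20 bytes then zero-padded to 64: |K'| = 64.
Outer input = (K'⊕opad) ∥ H(inner) → 64 + 20 = 84 bytes.

84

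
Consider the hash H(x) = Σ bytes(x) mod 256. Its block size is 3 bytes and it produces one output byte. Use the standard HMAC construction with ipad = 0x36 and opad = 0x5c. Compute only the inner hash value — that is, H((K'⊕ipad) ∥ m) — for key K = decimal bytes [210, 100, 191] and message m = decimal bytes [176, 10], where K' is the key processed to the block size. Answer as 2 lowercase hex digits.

Key decimal bytes [210, 100, 191] = d2 64 bf is exactly B = 3 bytes: K' = d2 64 bf.
K' ⊕ ipad = e4 52 89.
Inner input = e4 52 89 ∥ b0 0a.
Inner hash: sum = 228+82+137+176+10 = 633; mod 256 = 121 → 79.

79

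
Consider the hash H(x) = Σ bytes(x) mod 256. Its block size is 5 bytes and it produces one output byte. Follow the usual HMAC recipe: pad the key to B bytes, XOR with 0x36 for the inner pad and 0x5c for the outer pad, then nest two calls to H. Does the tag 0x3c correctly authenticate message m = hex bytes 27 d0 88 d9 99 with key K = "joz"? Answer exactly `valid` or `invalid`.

invalid

Key "joz" = 6a 6f 7a is 3 bytes ≤ B = 5; zero-pad to 5 bytes: K' = 6a 6f 7a 00 00.
K' ⊕ ipad = 5c 59 4c 36 36; K' ⊕ opad = 36 33 26 5c 5c.
Inner hash: sum = 92+89+76+54+54+39+208+136+217+153 = 1118; mod 256 = 94 → 5e.
Outer hash (recomputed tag): sum = 54+51+38+92+92+94 = 421; mod 256 = 165 → a5.
Recomputed tag = a5; claimed = 3c → mismatch.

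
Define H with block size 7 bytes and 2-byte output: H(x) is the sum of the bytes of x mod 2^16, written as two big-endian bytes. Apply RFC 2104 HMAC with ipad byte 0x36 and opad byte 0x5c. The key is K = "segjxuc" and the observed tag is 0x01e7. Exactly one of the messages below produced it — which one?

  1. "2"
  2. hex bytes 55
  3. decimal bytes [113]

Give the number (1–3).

Key "segjxuc" = 73 65 67 6a 78 75 63 is exactly B = 7 bytes: K' = 73 65 67 6a 78 75 63.
K' ⊕ ipad = 45 53 51 5c 4e 43 55; K' ⊕ opad = 2f 39 3b 36 24 29 3f.
m1: inner = H(45 53 51 5c 4e 43 55 32) = 02 5d; tag = H(2f 39 3b 36 24 29 3f 02 5d) = 01c4
m2: inner = H(45 53 51 5c 4e 43 55 55) = 02 80; tag = H(2f 39 3b 36 24 29 3f 02 80) = 01e7 ← matches
m3: inner = H(45 53 51 5c 4e 43 55 71) = 02 9c; tag = H(2f 39 3b 36 24 29 3f 02 9c) = 0203

2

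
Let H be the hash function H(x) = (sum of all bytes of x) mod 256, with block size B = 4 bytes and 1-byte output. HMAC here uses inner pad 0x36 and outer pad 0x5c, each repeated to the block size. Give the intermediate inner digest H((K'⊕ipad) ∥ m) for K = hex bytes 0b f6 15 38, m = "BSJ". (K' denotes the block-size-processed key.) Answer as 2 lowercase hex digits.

0d

Key hex bytes 0b f6 15 38 is exactly B = 4 bytes: K' = 0b f6 15 38.
K' ⊕ ipad = 3d c0 23 0e.
Inner input = 3d c0 23 0e ∥ 42 53 4a.
Inner hash: sum = 61+192+35+14+66+83+74 = 525; mod 256 = 13 → 0d.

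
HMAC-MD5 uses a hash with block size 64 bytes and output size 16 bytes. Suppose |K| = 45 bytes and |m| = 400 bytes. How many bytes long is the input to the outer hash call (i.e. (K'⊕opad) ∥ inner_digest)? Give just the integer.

Key is 45 ≤ 64 bytes, zero-padded: |K'| = 64.
Outer input = (K'⊕opad) ∥ H(inner) → 64 + 16 = 80 bytes.

80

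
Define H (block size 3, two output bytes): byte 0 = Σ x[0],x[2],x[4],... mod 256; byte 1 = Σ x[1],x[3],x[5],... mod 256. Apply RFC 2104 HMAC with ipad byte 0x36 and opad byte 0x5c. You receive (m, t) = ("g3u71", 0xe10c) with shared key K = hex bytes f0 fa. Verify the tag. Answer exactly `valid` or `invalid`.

valid

Key hex bytes f0 fa is 2 bytes ≤ B = 3; zero-pad to 3 bytes: K' = f0 fa 00.
K' ⊕ ipad = c6 cc 36; K' ⊕ opad = ac a6 5c.
Inner hash: even-index sum = 358 mod 256 = 102; odd-index sum = 473 mod 256 = 217 → 66 d9.
Outer hash (recomputed tag): even-index sum = 481 mod 256 = 225; odd-index sum = 268 mod 256 = 12 → e1 0c.
Recomputed tag = e10c; claimed = e10c → match.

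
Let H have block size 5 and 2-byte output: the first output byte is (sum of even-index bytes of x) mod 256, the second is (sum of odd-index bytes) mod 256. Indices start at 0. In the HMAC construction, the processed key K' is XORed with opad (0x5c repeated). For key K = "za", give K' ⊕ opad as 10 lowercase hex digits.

263d5c5c5c

Key "za" = 7a 61 is 2 bytes ≤ B = 5; zero-pad to 5 bytes: K' = 7a 61 00 00 00.
XOR each byte with 0x5c: 7a⊕5c=26, 61⊕5c=3d, 00⊕5c=5c, 00⊕5c=5c, 00⊕5c=5c.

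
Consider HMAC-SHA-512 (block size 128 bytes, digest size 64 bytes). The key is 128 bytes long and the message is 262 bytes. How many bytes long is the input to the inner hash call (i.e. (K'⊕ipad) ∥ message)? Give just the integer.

Key is 128 ≤ 128 bytes, zero-padded: |K'| = 128.
Inner input = (K'⊕ipad) ∥ m → 128 + 262 = 390 bytes.

390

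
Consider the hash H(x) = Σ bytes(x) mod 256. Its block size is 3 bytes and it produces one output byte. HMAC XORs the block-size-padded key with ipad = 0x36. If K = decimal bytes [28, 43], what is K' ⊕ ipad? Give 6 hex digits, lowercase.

Key decimal bytes [28, 43] = 1c 2b is 2 bytes ≤ B = 3; zero-pad to 3 bytes: K' = 1c 2b 00.
XOR each byte with 0x36: 1c⊕36=2a, 2b⊕36=1d, 00⊕36=36.

2a1d36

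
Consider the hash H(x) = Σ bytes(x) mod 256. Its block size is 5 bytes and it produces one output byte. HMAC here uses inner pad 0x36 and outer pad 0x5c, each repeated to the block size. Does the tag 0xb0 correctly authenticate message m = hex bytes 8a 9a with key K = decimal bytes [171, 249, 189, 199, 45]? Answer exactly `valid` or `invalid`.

valid

Key decimal bytes [171, 249, 189, 199, 45] = ab f9 bd c7 2d is exactly B = 5 bytes: K' = ab f9 bd c7 2d.
K' ⊕ ipad = 9d cf 8b f1 1b; K' ⊕ opad = f7 a5 e1 9b 71.
Inner hash: sum = 157+207+139+241+27+138+154 = 1063; mod 256 = 39 → 27.
Outer hash (recomputed tag): sum = 247+165+225+155+113+39 = 944; mod 256 = 176 → b0.
Recomputed tag = b0; claimed = b0 → match.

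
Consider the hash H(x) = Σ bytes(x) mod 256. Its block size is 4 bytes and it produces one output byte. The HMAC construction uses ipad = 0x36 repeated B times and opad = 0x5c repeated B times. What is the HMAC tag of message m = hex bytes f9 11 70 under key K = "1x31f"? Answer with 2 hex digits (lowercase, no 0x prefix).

a4

Key "1x31f" = 31 78 33 31 66 is 5 bytes > B = 4, so hash it first: H(key) = 73, then zero-pad to 4 bytes: K' = 73 00 00 00.
K' ⊕ ipad = 45 36 36 36.  K' ⊕ opad = 2f 5c 5c 5c.
Inner input = (K'⊕ipad) ∥ m = 45 36 36 36 ∥ f9 11 70.
Inner hash: sum = 69+54+54+54+249+17+112 = 609; mod 256 = 97 → 61.
Outer input = (K'⊕opad) ∥ inner = 2f 5c 5c 5c ∥ 61.
Outer hash (tag): sum = 47+92+92+92+97 = 420; mod 256 = 164 → a4.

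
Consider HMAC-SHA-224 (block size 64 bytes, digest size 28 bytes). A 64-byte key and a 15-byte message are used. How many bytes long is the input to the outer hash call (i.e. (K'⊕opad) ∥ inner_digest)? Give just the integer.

Key is 64 ≤ 64 bytes, zero-padded: |K'| = 64.
Outer input = (K'⊕opad) ∥ H(inner) → 64 + 28 = 92 bytes.

92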